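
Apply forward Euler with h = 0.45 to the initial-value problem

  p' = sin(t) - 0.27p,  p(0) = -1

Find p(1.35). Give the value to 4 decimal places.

-0.1535

Euler: p_{n+1} = p_n + h·f(t_n, p_n).
t=0.000000, p=-1.000000: f=0.270000 → p ← -1.000000 + 0.45·0.270000 = -0.878500
t=0.450000, p=-0.878500: f=0.672161 → p ← -0.878500 + 0.45·0.672161 = -0.576028
t=0.900000, p=-0.576028: f=0.938854 → p ← -0.576028 + 0.45·0.938854 = -0.153543
p(1.35) ≈ -0.1535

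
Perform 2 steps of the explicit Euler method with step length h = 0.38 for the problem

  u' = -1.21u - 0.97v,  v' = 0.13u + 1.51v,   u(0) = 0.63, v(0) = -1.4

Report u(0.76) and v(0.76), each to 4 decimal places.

1.2633, -3.3763

Euler on (u,v): u_{n+1} = u_n + h·u', v_{n+1} = v_n + h·v'.
0.000000: (0.630000, -1.400000); f=(0.595700, -2.032100) → (0.856366, -2.172198)
0.380000: (0.856366, -2.172198); f=(1.070829, -3.168691) → (1.263281, -3.376301)
(u(0.76), v(0.76)) ≈ (1.2633, -3.3763)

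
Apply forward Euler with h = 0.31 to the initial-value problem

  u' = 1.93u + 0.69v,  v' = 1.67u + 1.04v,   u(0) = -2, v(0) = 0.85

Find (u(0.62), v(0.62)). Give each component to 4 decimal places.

Euler on (u,v): u_{n+1} = u_n + h·u', v_{n+1} = v_n + h·v'.
0.000000: (-2.000000, 0.850000); f=(-3.273500, -2.456000) → (-3.014785, 0.088640)
0.310000: (-3.014785, 0.088640); f=(-5.757373, -4.942505) → (-4.799571, -1.443537)
(u(0.62), v(0.62)) ≈ (-4.7996, -1.4435)

-4.7996, -1.4435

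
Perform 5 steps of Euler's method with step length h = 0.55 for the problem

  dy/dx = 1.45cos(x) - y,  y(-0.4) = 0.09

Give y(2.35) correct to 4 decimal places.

0.1591

Euler: y_{n+1} = y_n + h·f(x_n, y_n).
x=-0.400000, y=0.090000: f=1.245538 → y ← 0.090000 + 0.55·1.245538 = 0.775046
x=0.150000, y=0.775046: f=0.658672 → y ← 0.775046 + 0.55·0.658672 = 1.137316
x=0.700000, y=1.137316: f=-0.028295 → y ← 1.137316 + 0.55·(-0.028295) = 1.121754
x=1.250000, y=1.121754: f=-0.664536 → y ← 1.121754 + 0.55·(-0.664536) = 0.756259
x=1.800000, y=0.756259: f=-1.085702 → y ← 0.756259 + 0.55·(-1.085702) = 0.159123
y(2.35) ≈ 0.1591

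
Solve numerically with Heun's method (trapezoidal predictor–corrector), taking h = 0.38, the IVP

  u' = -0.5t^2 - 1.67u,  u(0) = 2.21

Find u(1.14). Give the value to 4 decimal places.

Heun: k1 = f(t_n, u_n); k2 = f(t_n + h, u_n + h·k1); u_{n+1} = u_n + (h/2)·(k1 + k2).
t=0.000000, u=2.210000:
  k1 = f(0.000000, 2.210000) = -3.690700
  k2 = f(0.380000, 0.807534) = -1.420782
  u ← 2.210000 + (0.38/2)·(-3.690700 + (-1.420782)) = 1.238818
t=0.380000, u=1.238818:
  k1 = f(0.380000, 1.238818) = -2.141027
  k2 = f(0.760000, 0.425228) = -0.998931
  u ← 1.238818 + (0.38/2)·(-2.141027 + (-0.998931)) = 0.642226
t=0.760000, u=0.642226:
  k1 = f(0.760000, 0.642226) = -1.361318
  k2 = f(1.140000, 0.124926) = -0.858426
  u ← 0.642226 + (0.38/2)·(-1.361318 + (-0.858426)) = 0.220475
u(1.14) ≈ 0.2205

0.2205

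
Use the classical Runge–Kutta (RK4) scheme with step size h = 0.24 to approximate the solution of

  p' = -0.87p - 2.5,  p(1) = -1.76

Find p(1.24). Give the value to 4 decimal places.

RK4: k1 = f(s_n, p_n); k2 = f(s_n + h/2, p_n + (h/2)·k1); k3 = f(s_n + h/2, p_n + (h/2)·k2); k4 = f(s_n + h, p_n + h·k3); p_{n+1} = p_n + (h/6)·(k1 + 2k2 + 2k3 + k4).
s=1.000000, p=-1.760000:
  k1 = f(1.000000, -1.760000) = -0.968800
  k2 = f(1.120000, -1.876256) = -0.867657
  k3 = f(1.120000, -1.864119) = -0.878217
  k4 = f(1.240000, -1.970772) = -0.785428
  p ← -1.760000 + (0.24/6)·(k1 + 2k2 + 2k3 + k4) = -1.969839
p(1.24) ≈ -1.9698

-1.9698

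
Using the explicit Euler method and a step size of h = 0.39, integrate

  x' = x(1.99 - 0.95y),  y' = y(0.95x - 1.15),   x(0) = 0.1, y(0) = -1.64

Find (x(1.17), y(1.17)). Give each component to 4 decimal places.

Euler on (x,y): x_{n+1} = x_n + h·x', y_{n+1} = y_n + h·y'.
0.000000: (0.100000, -1.640000); f=(0.354800, 1.730200) → (0.238372, -0.965222)
0.390000: (0.238372, -0.965222); f=(0.692938, 0.891427) → (0.508618, -0.617565)
0.780000: (0.508618, -0.617565); f=(1.310549, 0.411801) → (1.019732, -0.456963)
(x(1.17), y(1.17)) ≈ (1.0197, -0.4570)

1.0197, -0.4570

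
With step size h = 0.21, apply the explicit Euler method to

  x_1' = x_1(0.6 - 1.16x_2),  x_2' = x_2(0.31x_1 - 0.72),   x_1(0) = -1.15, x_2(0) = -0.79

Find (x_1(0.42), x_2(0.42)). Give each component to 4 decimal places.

-1.9331, -0.4586

Euler on (x_1,x_2): x_1_{n+1} = x_1_n + h·x_1', x_2_{n+1} = x_2_n + h·x_2'.
0.000000: (-1.150000, -0.790000); f=(-1.743860, 0.850435) → (-1.516211, -0.611409)
0.210000: (-1.516211, -0.611409); f=(-1.985075, 0.727592) → (-1.933076, -0.458614)
(x_1(0.42), x_2(0.42)) ≈ (-1.9331, -0.4586)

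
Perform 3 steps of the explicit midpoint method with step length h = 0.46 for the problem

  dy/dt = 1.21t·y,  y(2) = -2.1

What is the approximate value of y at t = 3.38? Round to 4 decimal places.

-90.6146

Midpoint: k1 = f(t_n, y_n); k2 = f(t_n + h/2, y_n + (h/2)·k1); y_{n+1} = y_n + h·k2.
t=2.000000, y=-2.100000:
  k1 = f(2.000000, -2.100000) = -5.082000
  k2 = f(2.230000, -3.268860) = -8.820365
  y ← -2.100000 + 0.46·(-8.820365) = -6.157368
t=2.460000, y=-6.157368:
  k1 = f(2.460000, -6.157368) = -18.328021
  k2 = f(2.690000, -10.372813) = -33.762468
  y ← -6.157368 + 0.46·(-33.762468) = -21.688103
t=2.920000, y=-21.688103:
  k1 = f(2.920000, -21.688103) = -76.628406
  k2 = f(3.150000, -39.312637) = -149.840115
  y ← -21.688103 + 0.46·(-149.840115) = -90.614556
y(3.38) ≈ -90.6146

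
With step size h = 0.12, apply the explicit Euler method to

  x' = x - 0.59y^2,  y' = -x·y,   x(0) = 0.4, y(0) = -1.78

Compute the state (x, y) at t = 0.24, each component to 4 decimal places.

0.0472, -1.6491

Euler on (x,y): x_{n+1} = x_n + h·x', y_{n+1} = y_n + h·y'.
0.000000: (0.400000, -1.780000); f=(-1.469356, 0.712000) → (0.223677, -1.694560)
0.120000: (0.223677, -1.694560); f=(-1.470528, 0.379035) → (0.047214, -1.649076)
(x(0.24), y(0.24)) ≈ (0.0472, -1.6491)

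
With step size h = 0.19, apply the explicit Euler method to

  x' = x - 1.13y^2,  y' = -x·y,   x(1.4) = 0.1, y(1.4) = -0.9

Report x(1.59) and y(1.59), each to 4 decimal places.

Euler on (x,y): x_{n+1} = x_n + h·x', y_{n+1} = y_n + h·y'.
1.400000: (0.100000, -0.900000); f=(-0.815300, 0.090000) → (-0.054907, -0.882900)
(x(1.59), y(1.59)) ≈ (-0.0549, -0.8829)

-0.0549, -0.8829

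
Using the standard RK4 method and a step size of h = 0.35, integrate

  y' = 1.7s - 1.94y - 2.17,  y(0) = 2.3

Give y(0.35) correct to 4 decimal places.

0.7033

RK4: k1 = f(s_n, y_n); k2 = f(s_n + h/2, y_n + (h/2)·k1); k3 = f(s_n + h/2, y_n + (h/2)·k2); k4 = f(s_n + h, y_n + h·k3); y_{n+1} = y_n + (h/6)·(k1 + 2k2 + 2k3 + k4).
s=0.000000, y=2.300000:
  k1 = f(0.000000, 2.300000) = -6.632000
  k2 = f(0.175000, 1.139400) = -4.082936
  k3 = f(0.175000, 1.585486) = -4.948343
  k4 = f(0.350000, 0.568080) = -2.677075
  y ← 2.300000 + (0.35/6)·(k1 + 2k2 + 2k3 + k4) = 0.703321
y(0.35) ≈ 0.7033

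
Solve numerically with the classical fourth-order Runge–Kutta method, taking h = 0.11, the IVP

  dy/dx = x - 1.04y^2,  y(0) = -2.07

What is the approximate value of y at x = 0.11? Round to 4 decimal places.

RK4: k1 = f(x_n, y_n); k2 = f(x_n + h/2, y_n + (h/2)·k1); k3 = f(x_n + h/2, y_n + (h/2)·k2); k4 = f(x_n + h, y_n + h·k3); y_{n+1} = y_n + (h/6)·(k1 + 2k2 + 2k3 + k4).
x=0.000000, y=-2.070000:
  k1 = f(0.000000, -2.070000) = -4.456296
  k2 = f(0.055000, -2.315096) = -5.519058
  k3 = f(0.055000, -2.373548) = -5.804080
  k4 = f(0.110000, -2.708449) = -7.519123
  y ← -2.070000 + (0.11/6)·(k1 + 2k2 + 2k3 + k4) = -2.704731
y(0.11) ≈ -2.7047

-2.7047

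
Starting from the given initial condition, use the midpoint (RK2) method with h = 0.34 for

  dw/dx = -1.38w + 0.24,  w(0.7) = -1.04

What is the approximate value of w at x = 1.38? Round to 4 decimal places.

-0.3247

Midpoint: k1 = f(x_n, w_n); k2 = f(x_n + h/2, w_n + (h/2)·k1); w_{n+1} = w_n + h·k2.
x=0.700000, w=-1.040000:
  k1 = f(0.700000, -1.040000) = 1.675200
  k2 = f(0.870000, -0.755216) = 1.282198
  w ← -1.040000 + 0.34·1.282198 = -0.604053
x=1.040000, w=-0.604053:
  k1 = f(1.040000, -0.604053) = 1.073593
  k2 = f(1.210000, -0.421542) = 0.821728
  w ← -0.604053 + 0.34·0.821728 = -0.324665
w(1.38) ≈ -0.3247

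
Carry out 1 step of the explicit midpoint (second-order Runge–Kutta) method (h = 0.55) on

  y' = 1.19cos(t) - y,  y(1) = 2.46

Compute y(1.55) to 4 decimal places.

1.5726

Midpoint: k1 = f(t_n, y_n); k2 = f(t_n + h/2, y_n + (h/2)·k1); y_{n+1} = y_n + h·k2.
t=1.000000, y=2.460000:
  k1 = f(1.000000, 2.460000) = -1.817040
  k2 = f(1.275000, 1.960314) = -1.613427
  y ← 2.460000 + 0.55·(-1.613427) = 1.572615
y(1.55) ≈ 1.5726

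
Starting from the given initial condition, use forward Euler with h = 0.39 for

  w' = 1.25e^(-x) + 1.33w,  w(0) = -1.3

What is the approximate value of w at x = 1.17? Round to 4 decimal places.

-2.7045

Euler: w_{n+1} = w_n + h·f(x_n, w_n).
x=0.000000, w=-1.300000: f=-0.479000 → w ← -1.300000 + 0.39·(-0.479000) = -1.486810
x=0.390000, w=-1.486810: f=-1.131136 → w ← -1.486810 + 0.39·(-1.131136) = -1.927953
x=0.780000, w=-1.927953: f=-1.991170 → w ← -1.927953 + 0.39·(-1.991170) = -2.704509
w(1.17) ≈ -2.7045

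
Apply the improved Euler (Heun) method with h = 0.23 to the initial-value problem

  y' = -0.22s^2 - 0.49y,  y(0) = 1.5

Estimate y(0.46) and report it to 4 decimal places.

Heun: k1 = f(s_n, y_n); k2 = f(s_n + h, y_n + h·k1); y_{n+1} = y_n + (h/2)·(k1 + k2).
s=0.000000, y=1.500000:
  k1 = f(0.000000, 1.500000) = -0.735000
  k2 = f(0.230000, 1.330950) = -0.663804
  y ← 1.500000 + (0.23/2)·(-0.735000 + (-0.663804)) = 1.339138
s=0.230000, y=1.339138:
  k1 = f(0.230000, 1.339138) = -0.667815
  k2 = f(0.460000, 1.185540) = -0.627467
  y ← 1.339138 + (0.23/2)·(-0.667815 + (-0.627467)) = 1.190180
y(0.46) ≈ 1.1902

1.1902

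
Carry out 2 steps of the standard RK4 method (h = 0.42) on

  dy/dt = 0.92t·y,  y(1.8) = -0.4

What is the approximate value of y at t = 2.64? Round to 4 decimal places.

RK4: k1 = f(t_n, y_n); k2 = f(t_n + h/2, y_n + (h/2)·k1); k3 = f(t_n + h/2, y_n + (h/2)·k2); k4 = f(t_n + h, y_n + h·k3); y_{n+1} = y_n + (h/6)·(k1 + 2k2 + 2k3 + k4).
t=1.800000, y=-0.400000:
  k1 = f(1.800000, -0.400000) = -0.662400
  k2 = f(2.010000, -0.539104) = -0.996911
  k3 = f(2.010000, -0.609351) = -1.126812
  k4 = f(2.220000, -0.873261) = -1.783549
  y ← -0.400000 + (0.42/6)·(k1 + 2k2 + 2k3 + k4) = -0.868538
t=2.220000, y=-0.868538:
  k1 = f(2.220000, -0.868538) = -1.773901
  k2 = f(2.430000, -1.241057) = -2.774507
  k3 = f(2.430000, -1.451184) = -3.244267
  k4 = f(2.640000, -2.231130) = -5.418969
  y ← -0.868538 + (0.42/6)·(k1 + 2k2 + 2k3 + k4) = -2.214667
y(2.64) ≈ -2.2147

-2.2147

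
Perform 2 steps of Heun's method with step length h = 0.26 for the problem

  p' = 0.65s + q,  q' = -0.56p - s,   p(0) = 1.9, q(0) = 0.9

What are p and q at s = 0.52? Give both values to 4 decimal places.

Heun on (p,q): k1 = f(s_n, state_n); k2 = f(s_n + h, state_n + h·k1); state_{n+1} = state_n + (h/2)·(k1 + k2).
0.000000: (1.900000, 0.900000)
  k1 = (0.900000, -1.064000)
  predictor → (2.134000, 0.623360)
  k2 = (0.792360, -1.455040)
  → (2.120007, 0.572525)
0.260000: (2.120007, 0.572525)
  k1 = (0.741525, -1.447204)
  predictor → (2.312803, 0.196252)
  k2 = (0.534252, -1.815170)
  → (2.285858, 0.148416)
(p(0.52), q(0.52)) ≈ (2.2859, 0.1484)

2.2859, 0.1484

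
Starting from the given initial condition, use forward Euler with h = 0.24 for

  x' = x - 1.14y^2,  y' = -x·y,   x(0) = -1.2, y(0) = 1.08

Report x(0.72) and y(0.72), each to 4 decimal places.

Euler on (x,y): x_{n+1} = x_n + h·x', y_{n+1} = y_n + h·y'.
0.000000: (-1.200000, 1.080000); f=(-2.529696, 1.296000) → (-1.807127, 1.391040)
0.240000: (-1.807127, 1.391040); f=(-4.013018, 2.513786) → (-2.770251, 1.994349)
0.480000: (-2.770251, 1.994349); f=(-7.304518, 5.524847) → (-4.523336, 3.320312)
(x(0.72), y(0.72)) ≈ (-4.5233, 3.3203)

-4.5233, 3.3203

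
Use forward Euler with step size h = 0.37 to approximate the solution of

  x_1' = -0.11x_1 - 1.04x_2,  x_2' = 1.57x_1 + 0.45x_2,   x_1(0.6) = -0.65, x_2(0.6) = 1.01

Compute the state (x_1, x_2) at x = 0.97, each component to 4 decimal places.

Euler on (x_1,x_2): x_1_{n+1} = x_1_n + h·x_1', x_2_{n+1} = x_2_n + h·x_2'.
0.600000: (-0.650000, 1.010000); f=(-0.978900, -0.566000) → (-1.012193, 0.800580)
(x_1(0.97), x_2(0.97)) ≈ (-1.0122, 0.8006)

-1.0122, 0.8006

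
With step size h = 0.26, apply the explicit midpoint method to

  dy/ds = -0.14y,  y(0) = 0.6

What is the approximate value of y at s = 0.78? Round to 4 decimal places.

0.5379

Midpoint: k1 = f(s_n, y_n); k2 = f(s_n + h/2, y_n + (h/2)·k1); y_{n+1} = y_n + h·k2.
s=0.000000, y=0.600000:
  k1 = f(0.000000, 0.600000) = -0.084000
  k2 = f(0.130000, 0.589080) = -0.082471
  y ← 0.600000 + 0.26·(-0.082471) = 0.578557
s=0.260000, y=0.578557:
  k1 = f(0.260000, 0.578557) = -0.080998
  k2 = f(0.390000, 0.568028) = -0.079524
  y ← 0.578557 + 0.26·(-0.079524) = 0.557881
s=0.520000, y=0.557881:
  k1 = f(0.520000, 0.557881) = -0.078103
  k2 = f(0.650000, 0.547728) = -0.076682
  y ← 0.557881 + 0.26·(-0.076682) = 0.537944
y(0.78) ≈ 0.5379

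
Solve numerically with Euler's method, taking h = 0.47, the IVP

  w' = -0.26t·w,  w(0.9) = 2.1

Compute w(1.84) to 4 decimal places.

Euler: w_{n+1} = w_n + h·f(t_n, w_n).
t=0.900000, w=2.100000: f=-0.491400 → w ← 2.100000 + 0.47·(-0.491400) = 1.869042
t=1.370000, w=1.869042: f=-0.665753 → w ← 1.869042 + 0.47·(-0.665753) = 1.556138
w(1.84) ≈ 1.5561

1.5561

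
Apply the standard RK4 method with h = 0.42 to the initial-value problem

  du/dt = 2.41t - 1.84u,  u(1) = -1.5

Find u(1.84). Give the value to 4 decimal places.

1.2470

RK4: k1 = f(t_n, u_n); k2 = f(t_n + h/2, u_n + (h/2)·k1); k3 = f(t_n + h/2, u_n + (h/2)·k2); k4 = f(t_n + h, u_n + h·k3); u_{n+1} = u_n + (h/6)·(k1 + 2k2 + 2k3 + k4).
t=1.000000, u=-1.500000:
  k1 = f(1.000000, -1.500000) = 5.170000
  k2 = f(1.210000, -0.414300) = 3.678412
  k3 = f(1.210000, -0.727533) = 4.254762
  k4 = f(1.420000, 0.287000) = 2.894120
  u ← -1.500000 + (0.42/6)·(k1 + 2k2 + 2k3 + k4) = 0.175133
t=1.420000, u=0.175133:
  k1 = f(1.420000, 0.175133) = 3.099956
  k2 = f(1.630000, 0.826123) = 2.408233
  k3 = f(1.630000, 0.680862) = 2.675515
  k4 = f(1.840000, 1.298849) = 2.044518
  u ← 0.175133 + (0.42/6)·(k1 + 2k2 + 2k3 + k4) = 1.246971
u(1.84) ≈ 1.2470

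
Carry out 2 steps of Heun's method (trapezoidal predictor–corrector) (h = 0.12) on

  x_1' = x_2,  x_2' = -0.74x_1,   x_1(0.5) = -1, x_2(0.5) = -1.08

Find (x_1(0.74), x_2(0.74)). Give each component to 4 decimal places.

Heun on (x_1,x_2): k1 = f(t_n, state_n); k2 = f(t_n + h, state_n + h·k1); state_{n+1} = state_n + (h/2)·(k1 + k2).
0.500000: (-1.000000, -1.080000)
  k1 = (-1.080000, 0.740000)
  predictor → (-1.129600, -0.991200)
  k2 = (-0.991200, 0.835904)
  → (-1.124272, -0.985446)
0.620000: (-1.124272, -0.985446)
  k1 = (-0.985446, 0.831961)
  predictor → (-1.242525, -0.885610)
  k2 = (-0.885610, 0.919469)
  → (-1.236535, -0.880360)
(x_1(0.74), x_2(0.74)) ≈ (-1.2365, -0.8804)

-1.2365, -0.8804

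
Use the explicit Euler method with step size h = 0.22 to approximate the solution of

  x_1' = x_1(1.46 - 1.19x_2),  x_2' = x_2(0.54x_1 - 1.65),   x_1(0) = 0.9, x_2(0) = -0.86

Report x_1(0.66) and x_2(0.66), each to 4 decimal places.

Euler on (x_1,x_2): x_1_{n+1} = x_1_n + h·x_1', x_2_{n+1} = x_2_n + h·x_2'.
0.000000: (0.900000, -0.860000); f=(2.235060, 1.001040) → (1.391713, -0.639771)
0.220000: (1.391713, -0.639771); f=(3.091451, 0.574818) → (2.071832, -0.513311)
0.440000: (2.071832, -0.513311); f=(4.290434, 0.272676) → (3.015728, -0.453322)
(x_1(0.66), x_2(0.66)) ≈ (3.0157, -0.4533)

3.0157, -0.4533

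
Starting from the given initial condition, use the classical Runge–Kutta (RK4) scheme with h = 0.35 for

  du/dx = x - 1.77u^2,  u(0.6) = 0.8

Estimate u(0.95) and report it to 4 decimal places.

RK4: k1 = f(x_n, u_n); k2 = f(x_n + h/2, u_n + (h/2)·k1); k3 = f(x_n + h/2, u_n + (h/2)·k2); k4 = f(x_n + h, u_n + h·k3); u_{n+1} = u_n + (h/6)·(k1 + 2k2 + 2k3 + k4).
x=0.600000, u=0.800000:
  k1 = f(0.600000, 0.800000) = -0.532800
  k2 = f(0.775000, 0.706760) = -0.109132
  k3 = f(0.775000, 0.780902) = -0.304360
  k4 = f(0.950000, 0.693474) = 0.098796
  u ← 0.800000 + (0.35/6)·(k1 + 2k2 + 2k3 + k4) = 0.726442
u(0.95) ≈ 0.7264

0.7264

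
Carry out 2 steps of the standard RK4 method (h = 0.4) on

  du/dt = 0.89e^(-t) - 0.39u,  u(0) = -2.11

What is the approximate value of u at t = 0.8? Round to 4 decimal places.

RK4: k1 = f(t_n, u_n); k2 = f(t_n + h/2, u_n + (h/2)·k1); k3 = f(t_n + h/2, u_n + (h/2)·k2); k4 = f(t_n + h, u_n + h·k3); u_{n+1} = u_n + (h/6)·(k1 + 2k2 + 2k3 + k4).
t=0.000000, u=-2.110000:
  k1 = f(0.000000, -2.110000) = 1.712900
  k2 = f(0.200000, -1.767420) = 1.417964
  k3 = f(0.200000, -1.826407) = 1.440969
  k4 = f(0.400000, -1.533612) = 1.194694
  u ← -2.110000 + (0.4/6)·(k1 + 2k2 + 2k3 + k4) = -1.534969
t=0.400000, u=-1.534969:
  k1 = f(0.400000, -1.534969) = 1.195223
  k2 = f(0.600000, -1.295925) = 0.993853
  k3 = f(0.600000, -1.336199) = 1.009560
  k4 = f(0.800000, -1.131145) = 0.841049
  u ← -1.534969 + (0.4/6)·(k1 + 2k2 + 2k3 + k4) = -1.132096
u(0.8) ≈ -1.1321

-1.1321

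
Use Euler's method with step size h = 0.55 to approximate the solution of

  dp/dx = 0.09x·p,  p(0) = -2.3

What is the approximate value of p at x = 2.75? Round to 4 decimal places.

Euler: p_{n+1} = p_n + h·f(x_n, p_n).
x=0.000000, p=-2.300000: f=0.000000 → p ← -2.300000 + 0.55·0.000000 = -2.300000
x=0.550000, p=-2.300000: f=-0.113850 → p ← -2.300000 + 0.55·(-0.113850) = -2.362617
x=1.100000, p=-2.362617: f=-0.233899 → p ← -2.362617 + 0.55·(-0.233899) = -2.491262
x=1.650000, p=-2.491262: f=-0.369952 → p ← -2.491262 + 0.55·(-0.369952) = -2.694736
x=2.200000, p=-2.694736: f=-0.533558 → p ← -2.694736 + 0.55·(-0.533558) = -2.988193
p(2.75) ≈ -2.9882

-2.9882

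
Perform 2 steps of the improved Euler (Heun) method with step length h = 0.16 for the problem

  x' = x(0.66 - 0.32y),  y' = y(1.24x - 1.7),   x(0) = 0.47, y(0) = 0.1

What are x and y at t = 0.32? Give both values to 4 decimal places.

Heun on (x,y): k1 = f(t_n, state_n); k2 = f(t_n + h, state_n + h·k1); state_{n+1} = state_n + (h/2)·(k1 + k2).
0.000000: (0.470000, 0.100000)
  k1 = (0.295160, -0.111720)
  predictor → (0.517226, 0.082125)
  k2 = (0.327776, -0.086941)
  → (0.519835, 0.084107)
0.160000: (0.519835, 0.084107)
  k1 = (0.329100, -0.088767)
  predictor → (0.572491, 0.069904)
  k2 = (0.365038, -0.069213)
  → (0.575366, 0.071469)
(x(0.32), y(0.32)) ≈ (0.5754, 0.0715)

0.5754, 0.0715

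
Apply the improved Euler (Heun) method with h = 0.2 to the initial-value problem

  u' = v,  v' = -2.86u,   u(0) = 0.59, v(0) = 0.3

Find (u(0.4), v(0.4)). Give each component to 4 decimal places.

Heun on (u,v): k1 = f(t_n, state_n); k2 = f(t_n + h, state_n + h·k1); state_{n+1} = state_n + (h/2)·(k1 + k2).
0.000000: (0.590000, 0.300000)
  k1 = (0.300000, -1.687400)
  predictor → (0.650000, -0.037480)
  k2 = (-0.037480, -1.859000)
  → (0.616252, -0.054640)
0.200000: (0.616252, -0.054640)
  k1 = (-0.054640, -1.762481)
  predictor → (0.605324, -0.407136)
  k2 = (-0.407136, -1.731227)
  → (0.570074, -0.404011)
(u(0.4), v(0.4)) ≈ (0.5701, -0.4040)

0.5701, -0.4040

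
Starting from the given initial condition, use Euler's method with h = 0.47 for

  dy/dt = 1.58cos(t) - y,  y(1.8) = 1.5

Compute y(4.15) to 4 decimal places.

-1.2439

Euler: y_{n+1} = y_n + h·f(t_n, y_n).
t=1.800000, y=1.500000: f=-1.858979 → y ← 1.500000 + 0.47·(-1.858979) = 0.626280
t=2.270000, y=0.626280: f=-1.643181 → y ← 0.626280 + 0.47·(-1.643181) = -0.146015
t=2.740000, y=-0.146015: f=-1.308279 → y ← -0.146015 + 0.47·(-1.308279) = -0.760907
t=3.210000, y=-0.760907: f=-0.815398 → y ← -0.760907 + 0.47·(-0.815398) = -1.144144
t=3.680000, y=-1.144144: f=-0.212328 → y ← -1.144144 + 0.47·(-0.212328) = -1.243938
y(4.15) ≈ -1.2439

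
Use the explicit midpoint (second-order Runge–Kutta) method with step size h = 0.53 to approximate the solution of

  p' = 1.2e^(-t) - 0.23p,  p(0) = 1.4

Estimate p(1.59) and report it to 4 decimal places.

1.7141

Midpoint: k1 = f(t_n, p_n); k2 = f(t_n + h/2, p_n + (h/2)·k1); p_{n+1} = p_n + h·k2.
t=0.000000, p=1.400000:
  k1 = f(0.000000, 1.400000) = 0.878000
  k2 = f(0.265000, 1.632670) = 0.545133
  p ← 1.400000 + 0.53·0.545133 = 1.688921
t=0.530000, p=1.688921:
  k1 = f(0.530000, 1.688921) = 0.317874
  k2 = f(0.795000, 1.773157) = 0.134071
  p ← 1.688921 + 0.53·0.134071 = 1.759978
t=1.060000, p=1.759978:
  k1 = f(1.060000, 1.759978) = 0.010952
  k2 = f(1.325000, 1.762881) = -0.086499
  p ← 1.759978 + 0.53·(-0.086499) = 1.714134
p(1.59) ≈ 1.7141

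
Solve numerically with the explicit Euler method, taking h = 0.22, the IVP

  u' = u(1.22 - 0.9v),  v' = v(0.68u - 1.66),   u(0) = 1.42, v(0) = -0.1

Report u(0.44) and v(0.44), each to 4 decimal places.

Euler on (u,v): u_{n+1} = u_n + h·u', v_{n+1} = v_n + h·v'.
0.000000: (1.420000, -0.100000); f=(1.860200, 0.069440) → (1.829244, -0.084723)
0.220000: (1.829244, -0.084723); f=(2.371159, 0.035255) → (2.350899, -0.076967)
(u(0.44), v(0.44)) ≈ (2.3509, -0.0770)

2.3509, -0.0770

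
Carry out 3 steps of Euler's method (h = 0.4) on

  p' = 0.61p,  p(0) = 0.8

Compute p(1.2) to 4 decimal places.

Euler: p_{n+1} = p_n + h·f(t_n, p_n).
t=0.000000, p=0.800000: f=0.488000 → p ← 0.800000 + 0.4·0.488000 = 0.995200
t=0.400000, p=0.995200: f=0.607072 → p ← 0.995200 + 0.4·0.607072 = 1.238029
t=0.800000, p=1.238029: f=0.755198 → p ← 1.238029 + 0.4·0.755198 = 1.540108
p(1.2) ≈ 1.5401

1.5401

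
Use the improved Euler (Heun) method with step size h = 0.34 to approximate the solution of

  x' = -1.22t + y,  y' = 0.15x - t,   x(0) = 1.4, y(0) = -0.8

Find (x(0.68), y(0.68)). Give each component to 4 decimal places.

Heun on (x,y): k1 = f(t_n, state_n); k2 = f(t_n + h, state_n + h·k1); state_{n+1} = state_n + (h/2)·(k1 + k2).
0.000000: (1.400000, -0.800000)
  k1 = (-0.800000, 0.210000)
  predictor → (1.128000, -0.728600)
  k2 = (-1.143400, -0.170800)
  → (1.069622, -0.793336)
0.340000: (1.069622, -0.793336)
  k1 = (-1.208136, -0.179557)
  predictor → (0.658856, -0.854385)
  k2 = (-1.683985, -0.581172)
  → (0.577961, -0.922660)
(x(0.68), y(0.68)) ≈ (0.5780, -0.9227)

0.5780, -0.9227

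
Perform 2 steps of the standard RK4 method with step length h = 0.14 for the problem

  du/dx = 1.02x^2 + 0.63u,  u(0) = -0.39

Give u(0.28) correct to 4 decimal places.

RK4: k1 = f(x_n, u_n); k2 = f(x_n + h/2, u_n + (h/2)·k1); k3 = f(x_n + h/2, u_n + (h/2)·k2); k4 = f(x_n + h, u_n + h·k3); u_{n+1} = u_n + (h/6)·(k1 + 2k2 + 2k3 + k4).
x=0.000000, u=-0.390000:
  k1 = f(0.000000, -0.390000) = -0.245700
  k2 = f(0.070000, -0.407199) = -0.251537
  k3 = f(0.070000, -0.407608) = -0.251795
  k4 = f(0.140000, -0.425251) = -0.247916
  u ← -0.390000 + (0.14/6)·(k1 + 2k2 + 2k3 + k4) = -0.425007
x=0.140000, u=-0.425007:
  k1 = f(0.140000, -0.425007) = -0.247762
  k2 = f(0.210000, -0.442350) = -0.233698
  k3 = f(0.210000, -0.441365) = -0.233078
  k4 = f(0.280000, -0.457637) = -0.208344
  u ← -0.425007 + (0.14/6)·(k1 + 2k2 + 2k3 + k4) = -0.457432
u(0.28) ≈ -0.4574

-0.4574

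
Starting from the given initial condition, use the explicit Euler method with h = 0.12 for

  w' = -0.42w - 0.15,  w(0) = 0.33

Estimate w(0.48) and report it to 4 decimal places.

Euler: w_{n+1} = w_n + h·f(x_n, w_n).
x=0.000000, w=0.330000: f=-0.288600 → w ← 0.330000 + 0.12·(-0.288600) = 0.295368
x=0.120000, w=0.295368: f=-0.274055 → w ← 0.295368 + 0.12·(-0.274055) = 0.262481
x=0.240000, w=0.262481: f=-0.260242 → w ← 0.262481 + 0.12·(-0.260242) = 0.231252
x=0.360000, w=0.231252: f=-0.247126 → w ← 0.231252 + 0.12·(-0.247126) = 0.201597
w(0.48) ≈ 0.2016

0.2016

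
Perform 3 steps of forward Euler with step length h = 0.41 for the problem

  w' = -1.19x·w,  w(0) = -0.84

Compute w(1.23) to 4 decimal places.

Euler: w_{n+1} = w_n + h·f(x_n, w_n).
x=0.000000, w=-0.840000: f=0.000000 → w ← -0.840000 + 0.41·0.000000 = -0.840000
x=0.410000, w=-0.840000: f=0.409836 → w ← -0.840000 + 0.41·0.409836 = -0.671967
x=0.820000, w=-0.671967: f=0.655706 → w ← -0.671967 + 0.41·0.655706 = -0.403128
w(1.23) ≈ -0.4031

-0.4031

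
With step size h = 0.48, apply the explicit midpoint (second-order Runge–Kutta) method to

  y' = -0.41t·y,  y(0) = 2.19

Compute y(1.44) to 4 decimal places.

Midpoint: k1 = f(t_n, y_n); k2 = f(t_n + h/2, y_n + (h/2)·k1); y_{n+1} = y_n + h·k2.
t=0.000000, y=2.190000:
  k1 = f(0.000000, 2.190000) = 0.000000
  k2 = f(0.240000, 2.190000) = -0.215496
  y ← 2.190000 + 0.48·(-0.215496) = 2.086562
t=0.480000, y=2.086562:
  k1 = f(0.480000, 2.086562) = -0.410635
  k2 = f(0.720000, 1.988009) = -0.586860
  y ← 2.086562 + 0.48·(-0.586860) = 1.804869
t=0.960000, y=1.804869:
  k1 = f(0.960000, 1.804869) = -0.710396
  k2 = f(1.200000, 1.634374) = -0.804112
  y ← 1.804869 + 0.48·(-0.804112) = 1.418895
y(1.44) ≈ 1.4189

1.4189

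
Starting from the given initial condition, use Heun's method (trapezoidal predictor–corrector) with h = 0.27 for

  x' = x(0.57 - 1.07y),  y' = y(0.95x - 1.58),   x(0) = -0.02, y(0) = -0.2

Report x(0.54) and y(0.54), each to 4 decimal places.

Heun on (x,y): k1 = f(t_n, state_n); k2 = f(t_n + h, state_n + h·k1); state_{n+1} = state_n + (h/2)·(k1 + k2).
0.000000: (-0.020000, -0.200000)
  k1 = (-0.015680, 0.319800)
  predictor → (-0.024234, -0.113654)
  k2 = (-0.016760, 0.182190)
  → (-0.024379, -0.132231)
0.270000: (-0.024379, -0.132231)
  k1 = (-0.017346, 0.211988)
  predictor → (-0.029063, -0.074995)
  k2 = (-0.018898, 0.120562)
  → (-0.029272, -0.087337)
(x(0.54), y(0.54)) ≈ (-0.0293, -0.0873)

-0.0293, -0.0873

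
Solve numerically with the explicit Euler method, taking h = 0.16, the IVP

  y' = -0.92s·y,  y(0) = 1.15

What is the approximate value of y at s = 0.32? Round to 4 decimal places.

1.1229

Euler: y_{n+1} = y_n + h·f(s_n, y_n).
s=0.000000, y=1.150000: f=0.000000 → y ← 1.150000 + 0.16·0.000000 = 1.150000
s=0.160000, y=1.150000: f=-0.169280 → y ← 1.150000 + 0.16·(-0.169280) = 1.122915
y(0.32) ≈ 1.1229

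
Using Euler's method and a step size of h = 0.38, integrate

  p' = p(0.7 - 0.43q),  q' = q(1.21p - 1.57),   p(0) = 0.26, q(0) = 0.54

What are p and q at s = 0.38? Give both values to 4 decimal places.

Euler on (p,q): p_{n+1} = p_n + h·p', q_{n+1} = q_n + h·q'.
0.000000: (0.260000, 0.540000); f=(0.121628, -0.677916) → (0.306219, 0.282392)
(p(0.38), q(0.38)) ≈ (0.3062, 0.2824)

0.3062, 0.2824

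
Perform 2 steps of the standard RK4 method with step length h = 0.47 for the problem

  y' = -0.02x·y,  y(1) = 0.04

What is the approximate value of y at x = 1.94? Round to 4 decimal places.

0.0389

RK4: k1 = f(x_n, y_n); k2 = f(x_n + h/2, y_n + (h/2)·k1); k3 = f(x_n + h/2, y_n + (h/2)·k2); k4 = f(x_n + h, y_n + h·k3); y_{n+1} = y_n + (h/6)·(k1 + 2k2 + 2k3 + k4).
x=1.000000, y=0.040000:
  k1 = f(1.000000, 0.040000) = -0.000800
  k2 = f(1.235000, 0.039812) = -0.000983
  k3 = f(1.235000, 0.039769) = -0.000982
  k4 = f(1.470000, 0.039538) = -0.001162
  y ← 0.040000 + (0.47/6)·(k1 + 2k2 + 2k3 + k4) = 0.039538
x=1.470000, y=0.039538:
  k1 = f(1.470000, 0.039538) = -0.001162
  k2 = f(1.705000, 0.039265) = -0.001339
  k3 = f(1.705000, 0.039224) = -0.001338
  k4 = f(1.940000, 0.038910) = -0.001510
  y ← 0.039538 + (0.47/6)·(k1 + 2k2 + 2k3 + k4) = 0.038910
y(1.94) ≈ 0.0389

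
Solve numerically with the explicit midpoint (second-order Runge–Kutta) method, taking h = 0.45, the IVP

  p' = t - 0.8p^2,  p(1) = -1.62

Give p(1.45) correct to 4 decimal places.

-2.3241

Midpoint: k1 = f(t_n, p_n); k2 = f(t_n + h/2, p_n + (h/2)·k1); p_{n+1} = p_n + h·k2.
t=1.000000, p=-1.620000:
  k1 = f(1.000000, -1.620000) = -1.099520
  k2 = f(1.225000, -1.867392) = -1.564722
  p ← -1.620000 + 0.45·(-1.564722) = -2.324125
p(1.45) ≈ -2.3241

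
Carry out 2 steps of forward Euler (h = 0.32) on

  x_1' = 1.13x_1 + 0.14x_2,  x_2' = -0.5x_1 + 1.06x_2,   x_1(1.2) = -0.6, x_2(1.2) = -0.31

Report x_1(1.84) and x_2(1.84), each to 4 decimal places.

-1.1456, -0.2945

Euler on (x_1,x_2): x_1_{n+1} = x_1_n + h·x_1', x_2_{n+1} = x_2_n + h·x_2'.
1.200000: (-0.600000, -0.310000); f=(-0.721400, -0.028600) → (-0.830848, -0.319152)
1.520000: (-0.830848, -0.319152); f=(-0.983540, 0.077123) → (-1.145581, -0.294473)
(x_1(1.84), x_2(1.84)) ≈ (-1.1456, -0.2945)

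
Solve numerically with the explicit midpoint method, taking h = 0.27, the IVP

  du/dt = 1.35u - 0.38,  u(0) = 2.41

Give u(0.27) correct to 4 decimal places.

Midpoint: k1 = f(t_n, u_n); k2 = f(t_n + h/2, u_n + (h/2)·k1); u_{n+1} = u_n + h·k2.
t=0.000000, u=2.410000:
  k1 = f(0.000000, 2.410000) = 2.873500
  k2 = f(0.135000, 2.797923) = 3.397195
  u ← 2.410000 + 0.27·3.397195 = 3.327243
u(0.27) ≈ 3.3272

3.3272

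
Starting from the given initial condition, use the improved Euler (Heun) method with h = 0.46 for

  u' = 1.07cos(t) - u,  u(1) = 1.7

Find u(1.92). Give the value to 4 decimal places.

0.7034

Heun: k1 = f(t_n, u_n); k2 = f(t_n + h, u_n + h·k1); u_{n+1} = u_n + (h/2)·(k1 + k2).
t=1.000000, u=1.700000:
  k1 = f(1.000000, 1.700000) = -1.121877
  k2 = f(1.460000, 1.183937) = -1.065627
  u ← 1.700000 + (0.46/2)·(-1.121877 + (-1.065627)) = 1.196874
t=1.460000, u=1.196874:
  k1 = f(1.460000, 1.196874) = -1.078564
  k2 = f(1.920000, 0.700734) = -1.066835
  u ← 1.196874 + (0.46/2)·(-1.078564 + (-1.066835)) = 0.703432
u(1.92) ≈ 0.7034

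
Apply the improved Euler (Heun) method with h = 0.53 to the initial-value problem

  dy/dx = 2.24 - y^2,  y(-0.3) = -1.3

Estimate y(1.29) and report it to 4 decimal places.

0.8738

Heun: k1 = f(x_n, y_n); k2 = f(x_n + h, y_n + h·k1); y_{n+1} = y_n + (h/2)·(k1 + k2).
x=-0.300000, y=-1.300000:
  k1 = f(-0.300000, -1.300000) = 0.550000
  k2 = f(0.230000, -1.008500) = 1.222928
  y ← -1.300000 + (0.53/2)·(0.550000 + 1.222928) = -0.830174
x=0.230000, y=-0.830174:
  k1 = f(0.230000, -0.830174) = 1.550811
  k2 = f(0.760000, -0.008244) = 2.239932
  y ← -0.830174 + (0.53/2)·(1.550811 + 2.239932) = 0.174373
x=0.760000, y=0.174373:
  k1 = f(0.760000, 0.174373) = 2.209594
  k2 = f(1.290000, 1.345458) = 0.429744
  y ← 0.174373 + (0.53/2)·(2.209594 + 0.429744) = 0.873797
y(1.29) ≈ 0.8738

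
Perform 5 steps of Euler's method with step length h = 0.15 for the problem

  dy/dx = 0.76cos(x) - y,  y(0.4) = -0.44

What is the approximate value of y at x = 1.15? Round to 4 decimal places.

0.1078

Euler: y_{n+1} = y_n + h·f(x_n, y_n).
x=0.400000, y=-0.440000: f=1.140006 → y ← -0.440000 + 0.15·1.140006 = -0.268999
x=0.550000, y=-0.268999: f=0.916918 → y ← -0.268999 + 0.15·0.916918 = -0.131461
x=0.700000, y=-0.131461: f=0.712741 → y ← -0.131461 + 0.15·0.712741 = -0.024550
x=0.850000, y=-0.024550: f=0.526137 → y ← -0.024550 + 0.15·0.526137 = 0.054370
x=1.000000, y=0.054370: f=0.356259 → y ← 0.054370 + 0.15·0.356259 = 0.107809
y(1.15) ≈ 0.1078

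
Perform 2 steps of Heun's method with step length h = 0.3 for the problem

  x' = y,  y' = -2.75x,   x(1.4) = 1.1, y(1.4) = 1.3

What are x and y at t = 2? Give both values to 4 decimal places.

Heun on (x,y): k1 = f(t_n, state_n); k2 = f(t_n + h, state_n + h·k1); state_{n+1} = state_n + (h/2)·(k1 + k2).
1.400000: (1.100000, 1.300000)
  k1 = (1.300000, -3.025000)
  predictor → (1.490000, 0.392500)
  k2 = (0.392500, -4.097500)
  → (1.353875, 0.231625)
1.700000: (1.353875, 0.231625)
  k1 = (0.231625, -3.723156)
  predictor → (1.423362, -0.885322)
  k2 = (-0.885322, -3.914247)
  → (1.255820, -0.913985)
(x(2), y(2)) ≈ (1.2558, -0.9140)

1.2558, -0.9140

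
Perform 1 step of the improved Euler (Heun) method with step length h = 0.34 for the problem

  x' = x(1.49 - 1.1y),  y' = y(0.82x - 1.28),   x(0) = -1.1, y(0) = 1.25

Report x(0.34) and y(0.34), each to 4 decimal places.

-1.3421, 0.6647

Heun on (x,y): k1 = f(s_n, state_n); k2 = f(s_n + h, state_n + h·k1); state_{n+1} = state_n + (h/2)·(k1 + k2).
0.000000: (-1.100000, 1.250000)
  k1 = (-0.126500, -2.727500)
  predictor → (-1.143010, 0.322650)
  k2 = (-1.297414, -0.715402)
  → (-1.342065, 0.664707)
(x(0.34), y(0.34)) ≈ (-1.3421, 0.6647)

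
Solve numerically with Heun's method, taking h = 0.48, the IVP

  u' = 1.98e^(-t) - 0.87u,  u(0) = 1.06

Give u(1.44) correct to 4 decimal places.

Heun: k1 = f(t_n, u_n); k2 = f(t_n + h, u_n + h·k1); u_{n+1} = u_n + (h/2)·(k1 + k2).
t=0.000000, u=1.060000:
  k1 = f(0.000000, 1.060000) = 1.057800
  k2 = f(0.480000, 1.567744) = -0.138746
  u ← 1.060000 + (0.48/2)·(1.057800 + (-0.138746)) = 1.280573
t=0.480000, u=1.280573:
  k1 = f(0.480000, 1.280573) = 0.111093
  k2 = f(0.960000, 1.333897) = -0.402363
  u ← 1.280573 + (0.48/2)·(0.111093 + (-0.402363)) = 1.210668
t=0.960000, u=1.210668:
  k1 = f(0.960000, 1.210668) = -0.295153
  k2 = f(1.440000, 1.068994) = -0.460908
  u ← 1.210668 + (0.48/2)·(-0.295153 + (-0.460908)) = 1.029213
u(1.44) ≈ 1.0292

1.0292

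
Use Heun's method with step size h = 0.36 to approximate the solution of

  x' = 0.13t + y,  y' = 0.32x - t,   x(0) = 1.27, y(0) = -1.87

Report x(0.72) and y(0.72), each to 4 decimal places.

Heun on (x,y): k1 = f(t_n, state_n); k2 = f(t_n + h, state_n + h·k1); state_{n+1} = state_n + (h/2)·(k1 + k2).
0.000000: (1.270000, -1.870000)
  k1 = (-1.870000, 0.406400)
  predictor → (0.596800, -1.723696)
  k2 = (-1.676896, -0.169024)
  → (0.631559, -1.827272)
0.360000: (0.631559, -1.827272)
  k1 = (-1.780472, -0.157901)
  predictor → (-0.009411, -1.884117)
  k2 = (-1.790517, -0.723012)
  → (-0.011219, -1.985837)
(x(0.72), y(0.72)) ≈ (-0.0112, -1.9858)

-0.0112, -1.9858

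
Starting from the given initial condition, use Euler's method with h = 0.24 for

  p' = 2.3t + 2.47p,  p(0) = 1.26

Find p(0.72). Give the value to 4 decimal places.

Euler: p_{n+1} = p_n + h·f(t_n, p_n).
t=0.000000, p=1.260000: f=3.112200 → p ← 1.260000 + 0.24·3.112200 = 2.006928
t=0.240000, p=2.006928: f=5.509112 → p ← 2.006928 + 0.24·5.509112 = 3.329115
t=0.480000, p=3.329115: f=9.326914 → p ← 3.329115 + 0.24·9.326914 = 5.567574
p(0.72) ≈ 5.5676

5.5676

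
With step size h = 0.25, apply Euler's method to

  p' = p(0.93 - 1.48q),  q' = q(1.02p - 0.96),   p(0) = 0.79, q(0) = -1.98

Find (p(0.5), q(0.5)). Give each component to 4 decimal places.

3.0068, -2.2004

Euler on (p,q): p_{n+1} = p_n + h·p', q_{n+1} = q_n + h·q'.
0.000000: (0.790000, -1.980000); f=(3.049716, 0.305316) → (1.552429, -1.903671)
0.250000: (1.552429, -1.903671); f=(5.817624, -1.186896) → (3.006835, -2.200395)
(p(0.5), q(0.5)) ≈ (3.0068, -2.2004)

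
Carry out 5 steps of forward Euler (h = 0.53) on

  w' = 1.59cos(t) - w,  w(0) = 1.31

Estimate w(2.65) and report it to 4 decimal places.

-0.2098

Euler: w_{n+1} = w_n + h·f(t_n, w_n).
t=0.000000, w=1.310000: f=0.280000 → w ← 1.310000 + 0.53·0.280000 = 1.458400
t=0.530000, w=1.458400: f=-0.086537 → w ← 1.458400 + 0.53·(-0.086537) = 1.412536
t=1.060000, w=1.412536: f=-0.635229 → w ← 1.412536 + 0.53·(-0.635229) = 1.075864
t=1.590000, w=1.075864: f=-1.106396 → w ← 1.075864 + 0.53·(-1.106396) = 0.489474
t=2.120000, w=0.489474: f=-1.319467 → w ← 0.489474 + 0.53·(-1.319467) = -0.209843
w(2.65) ≈ -0.2098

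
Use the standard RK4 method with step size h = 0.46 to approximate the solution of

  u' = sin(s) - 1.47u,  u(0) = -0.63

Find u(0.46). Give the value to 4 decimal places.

RK4: k1 = f(s_n, u_n); k2 = f(s_n + h/2, u_n + (h/2)·k1); k3 = f(s_n + h/2, u_n + (h/2)·k2); k4 = f(s_n + h, u_n + h·k3); u_{n+1} = u_n + (h/6)·(k1 + 2k2 + 2k3 + k4).
s=0.000000, u=-0.630000:
  k1 = f(0.000000, -0.630000) = 0.926100
  k2 = f(0.230000, -0.416997) = 0.840963
  k3 = f(0.230000, -0.436578) = 0.869748
  k4 = f(0.460000, -0.229916) = 0.781925
  u ← -0.630000 + (0.46/6)·(k1 + 2k2 + 2k3 + k4) = -0.236742
u(0.46) ≈ -0.2367

-0.2367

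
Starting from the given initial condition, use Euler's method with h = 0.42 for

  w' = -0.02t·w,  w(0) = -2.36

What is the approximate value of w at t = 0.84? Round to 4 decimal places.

Euler: w_{n+1} = w_n + h·f(t_n, w_n).
t=0.000000, w=-2.360000: f=0.000000 → w ← -2.360000 + 0.42·0.000000 = -2.360000
t=0.420000, w=-2.360000: f=0.019824 → w ← -2.360000 + 0.42·0.019824 = -2.351674
w(0.84) ≈ -2.3517

-2.3517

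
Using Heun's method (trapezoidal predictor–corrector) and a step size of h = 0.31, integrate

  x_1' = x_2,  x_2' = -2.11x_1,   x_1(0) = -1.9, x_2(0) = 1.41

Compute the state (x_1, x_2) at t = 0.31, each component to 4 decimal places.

-1.2703, 2.5098

Heun on (x_1,x_2): k1 = f(t_n, state_n); k2 = f(t_n + h, state_n + h·k1); state_{n+1} = state_n + (h/2)·(k1 + k2).
0.000000: (-1.900000, 1.410000)
  k1 = (1.410000, 4.009000)
  predictor → (-1.462900, 2.652790)
  k2 = (2.652790, 3.086719)
  → (-1.270268, 2.509836)
(x_1(0.31), x_2(0.31)) ≈ (-1.2703, 2.5098)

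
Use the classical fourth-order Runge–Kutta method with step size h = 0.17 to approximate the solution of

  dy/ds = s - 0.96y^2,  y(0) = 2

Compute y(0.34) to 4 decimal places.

RK4: k1 = f(s_n, y_n); k2 = f(s_n + h/2, y_n + (h/2)·k1); k3 = f(s_n + h/2, y_n + (h/2)·k2); k4 = f(s_n + h, y_n + h·k3); y_{n+1} = y_n + (h/6)·(k1 + 2k2 + 2k3 + k4).
s=0.000000, y=2.000000:
  k1 = f(0.000000, 2.000000) = -3.840000
  k2 = f(0.085000, 1.673600) = -2.603899
  k3 = f(0.085000, 1.778669) = -2.952115
  k4 = f(0.170000, 1.498140) = -1.984648
  y ← 2.000000 + (0.17/6)·(k1 + 2k2 + 2k3 + k4) = 1.520127
s=0.170000, y=1.520127:
  k1 = f(0.170000, 1.520127) = -2.048356
  k2 = f(0.255000, 1.346017) = -1.484292
  k3 = f(0.255000, 1.393963) = -1.610407
  k4 = f(0.340000, 1.246358) = -1.151273
  y ← 1.520127 + (0.17/6)·(k1 + 2k2 + 2k3 + k4) = 1.254105
y(0.34) ≈ 1.2541

1.2541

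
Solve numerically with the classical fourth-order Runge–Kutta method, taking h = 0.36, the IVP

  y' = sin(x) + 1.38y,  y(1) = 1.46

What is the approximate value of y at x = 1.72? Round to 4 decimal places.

RK4: k1 = f(x_n, y_n); k2 = f(x_n + h/2, y_n + (h/2)·k1); k3 = f(x_n + h/2, y_n + (h/2)·k2); k4 = f(x_n + h, y_n + h·k3); y_{n+1} = y_n + (h/6)·(k1 + 2k2 + 2k3 + k4).
x=1.000000, y=1.460000:
  k1 = f(1.000000, 1.460000) = 2.856271
  k2 = f(1.180000, 1.974129) = 3.648904
  k3 = f(1.180000, 2.116803) = 3.845794
  k4 = f(1.360000, 2.844486) = 4.903255
  y ← 1.460000 + (0.36/6)·(k1 + 2k2 + 2k3 + k4) = 2.824935
x=1.360000, y=2.824935:
  k1 = f(1.360000, 2.824935) = 4.876275
  k2 = f(1.540000, 3.702665) = 6.109203
  k3 = f(1.540000, 3.924592) = 6.415463
  k4 = f(1.720000, 5.134502) = 8.074502
  y ← 2.824935 + (0.36/6)·(k1 + 2k2 + 2k3 + k4) = 5.104942
y(1.72) ≈ 5.1049

5.1049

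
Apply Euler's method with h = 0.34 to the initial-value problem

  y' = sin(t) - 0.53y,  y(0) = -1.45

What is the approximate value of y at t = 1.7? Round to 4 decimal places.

0.2392

Euler: y_{n+1} = y_n + h·f(t_n, y_n).
t=0.000000, y=-1.450000: f=0.768500 → y ← -1.450000 + 0.34·0.768500 = -1.188710
t=0.340000, y=-1.188710: f=0.963503 → y ← -1.188710 + 0.34·0.963503 = -0.861119
t=0.680000, y=-0.861119: f=1.085186 → y ← -0.861119 + 0.34·1.085186 = -0.492156
t=1.020000, y=-0.492156: f=1.112950 → y ← -0.492156 + 0.34·1.112950 = -0.113752
t=1.360000, y=-0.113752: f=1.038153 → y ← -0.113752 + 0.34·1.038153 = 0.239220
y(1.7) ≈ 0.2392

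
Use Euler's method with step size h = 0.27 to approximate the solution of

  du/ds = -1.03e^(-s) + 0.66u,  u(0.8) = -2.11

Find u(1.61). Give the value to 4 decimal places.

-3.8096

Euler: u_{n+1} = u_n + h·f(s_n, u_n).
s=0.800000, u=-2.110000: f=-1.855409 → u ← -2.110000 + 0.27·(-1.855409) = -2.610960
s=1.070000, u=-2.610960: f=-2.076533 → u ← -2.610960 + 0.27·(-2.076533) = -3.171624
s=1.340000, u=-3.171624: f=-2.362973 → u ← -3.171624 + 0.27·(-2.362973) = -3.809627
u(1.61) ≈ -3.8096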